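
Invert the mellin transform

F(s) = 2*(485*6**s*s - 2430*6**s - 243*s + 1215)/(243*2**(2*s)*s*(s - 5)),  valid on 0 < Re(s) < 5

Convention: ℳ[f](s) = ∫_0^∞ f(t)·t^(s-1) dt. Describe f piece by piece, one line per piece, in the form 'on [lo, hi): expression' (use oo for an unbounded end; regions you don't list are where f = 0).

on [0, 1/4): 2
on [1/4, 3/2): 4
on [3/2, oo): 1/(16*t**5)

invert the shared t-power to get 2*t on [0, 1/4); 4*t on [1/4, 3/2); 1/(16*t**4) on [3/2, ∞)
peel off the common scale on t: t on [0, 1/2); 2*t on [1/2, 3); t**(-4) on [3, ∞)
breakpoints 1/4, 3/2: one integral from each of the 3 segments
∫ 2·t^(s-1) over [0, 1/4)
on [1/4, 3/2): add ∫ 4·t^(s-1) dt
piece [3/2, ∞): integrate 1/(16*t**5) against the kernel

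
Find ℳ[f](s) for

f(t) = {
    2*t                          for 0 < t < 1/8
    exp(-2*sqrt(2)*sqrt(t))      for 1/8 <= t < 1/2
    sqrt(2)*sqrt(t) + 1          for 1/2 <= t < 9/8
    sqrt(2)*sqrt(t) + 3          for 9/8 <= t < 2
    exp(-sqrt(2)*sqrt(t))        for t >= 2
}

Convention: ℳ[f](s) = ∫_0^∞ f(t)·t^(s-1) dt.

remove the common scale on t first: t on [0, 1/4); exp(-2*sqrt(t)) on [1/4, 1); sqrt(t) + 1 on [1, 9/4); …
undo the power substitution: t**2 on [0, 1/2); exp(-2*t) on [1/2, 1); t + 1 on [1, 3/2); …
integrate the 5 segments split at 1/8, 1/2, 9/8, 2, then add the results
segment [0, 1/8) carries 2*t; integrate it
piece [1/8, 1/2): integrate exp(-2*sqrt(2)*sqrt(t)) against the kernel
piece [1/2, 9/8): integrate (sqrt(2)*sqrt(t) + 1) against the kernel
∫ (sqrt(2)*sqrt(t) + 3)·t^(s-1) over [9/8, 2)
[2, ∞) adds the kernel integral of exp(-sqrt(2)*sqrt(t))

(40*2**(4*s)*s*(s + 1) + 12*2**(4*s)*(s + 1) + 8*2**(2*s)*s*(s + 1)*(2*s + 1)*uppergamma(2*s, 2) - 16*2**(2*s)*s*(s + 1) - 4*2**(2*s)*(s + 1) - 16*9**s*s*(s + 1) - 8*9**s*(s + 1) + 8*s*(s + 1)*(2*s + 1)*uppergamma(2*s, 1) - 8*s*(s + 1)*(2*s + 1)*uppergamma(2*s, 2) + s*(2*s + 1))/(4*2**(3*s)*s*(s + 1)*(2*s + 1))
  Re(s) > -1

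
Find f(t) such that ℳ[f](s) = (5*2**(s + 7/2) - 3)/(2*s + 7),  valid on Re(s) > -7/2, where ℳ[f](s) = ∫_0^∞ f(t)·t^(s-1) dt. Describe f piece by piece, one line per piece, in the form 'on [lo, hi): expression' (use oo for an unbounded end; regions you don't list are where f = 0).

on [0, 1): t**(7/2)
on [1, 2): 5*t**(7/2)/2

integrate the 2 segments split at 1, then add the results
∫ t**(7/2)·t^(s-1) over [0, 1)
piece [1, 2): integrate 5*t**(7/2)/2 against the kernel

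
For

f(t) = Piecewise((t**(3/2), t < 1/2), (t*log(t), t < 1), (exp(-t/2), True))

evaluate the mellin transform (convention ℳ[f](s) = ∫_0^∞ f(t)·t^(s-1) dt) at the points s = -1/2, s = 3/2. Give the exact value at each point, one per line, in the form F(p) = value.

F(-1/2) = -7/2 - sqrt(2)*sqrt(pi)*erfc(sqrt(2)/2) + sqrt(2)*log(2) + 2*exp(-1/2) + 2*sqrt(2)
F(3/2) = -71/600 + sqrt(2)/50 + sqrt(2)*log(2)/20 + sqrt(2)*sqrt(pi)*erfc(sqrt(2)/2) + 2*exp(-1/2)

f breaks at 1/2, 1 into 3 integrals to sum
segment 0 to 1/2 holds t**(3/2); add its integral
on [1/2, 1) integrate f = t*log(t) against the kernel
[1, ∞) adds the kernel integral of exp(-t/2)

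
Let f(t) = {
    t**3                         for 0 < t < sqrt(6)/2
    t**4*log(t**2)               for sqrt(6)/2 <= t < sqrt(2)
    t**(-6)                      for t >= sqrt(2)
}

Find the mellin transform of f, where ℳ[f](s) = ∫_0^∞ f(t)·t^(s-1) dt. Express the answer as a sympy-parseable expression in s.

(32*2**s*(s - 6)*(s + 2)*(s + 3)*log(2) - 64*2**s*(s - 6)*(s + 3) + 64*2**s*(s - 6)*(s + 3)*log(2) - 2**s*(s + 3)*(4*s + (s + 2)**2 + 12) + 3**(s/2)*(s - 6)*(s + 2)*(s + 3)*(-18*log(3) + 18*log(2)) + 3**(s/2)*(s - 6)*(s + 3)*(-36*log(3) + 36*log(2)) + 36*3**(s/2)*(s - 6)*(s + 3) + 6*3**(s/2)*sqrt(6)*(s - 6)*(4*s + (s + 2)**2 + 12))/(8*2**(s/2)*(s - 6)*(s + 3)*(4*s + (s + 2)**2 + 12))
  -3 < Re(s) < 6

invert the power substitution to get t**(3/2) on [0, 3/2); t**2*log(t) on [3/2, 2); t**(-3) on [2, ∞)
the shared t-power comes off first: sqrt(t) on [0, 3/2); t*log(t) on [3/2, 2); t**(-4) on [2, ∞)
along the cuts sqrt(6)/2, sqrt(2), ℳ[f](s) splits into 3 integrals
on [0, sqrt(6)/2) integrate f = t**3 against the kernel
∫ over [sqrt(6)/2, sqrt(2)) of t**4*log(t**2)·t^(s-1) joins the sum
segment sqrt(2) to ∞ holds t**(-6); add its integral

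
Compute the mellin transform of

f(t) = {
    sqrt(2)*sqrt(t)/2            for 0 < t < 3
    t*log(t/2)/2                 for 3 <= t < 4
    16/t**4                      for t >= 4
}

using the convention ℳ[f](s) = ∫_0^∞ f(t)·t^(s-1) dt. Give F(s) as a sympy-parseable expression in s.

the common scale on t comes off first: sqrt(t) on [0, 3/2); t*log(t) on [3/2, 2); t**(-4) on [2, ∞)
cuts at 3, 4: linearity sums the 3 kernel integrals
over [0, 3), the kernel integral of sqrt(2)*sqrt(t)/2 enters the sum
[3, 4) adds the kernel integral of t*log(t/2)/2
between 4 and ∞ the integrand is 16/t**4·t^(s-1)

(32*2**(2*s)*s*(s - 4)*(2*s + 1)*log(2) - 32*2**(2*s)*(s - 4)*(2*s + 1) + 32*2**(2*s)*(s - 4)*(2*s + 1)*log(2) + 3**s*s*(s - 4)*(2*s + 1)*(-24*log(3) + 24*log(2)) + 3**s*(s - 4)*(2*s + 1)*(-24*log(3) + 24*log(2)) + 24*3**s*(s - 4)*(2*s + 1) + 16*3**s*sqrt(6)*(s - 4)*(s**2 + 2*s + 1) - 4**s*(2*s + 1)*(s**2 + 2*s + 1))/(16*(s - 4)*(2*s + 1)*(s**2 + 2*s + 1))
  -1/2 < Re(s) < 4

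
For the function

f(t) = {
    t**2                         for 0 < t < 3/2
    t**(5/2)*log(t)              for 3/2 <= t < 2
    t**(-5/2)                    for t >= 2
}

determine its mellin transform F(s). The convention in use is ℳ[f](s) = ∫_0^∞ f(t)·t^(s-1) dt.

2**(-s - 5/2)*(-2**(2*s + 1)*(s + 2)*(8*s + (2*s + 3)**2 + 16) - 2**(2*s + 7)*(s + 2)*(2*s - 5) + 3**(s + 1/2)*(s + 2)*(2*s - 5)*(2*s + 3)*(-18*log(3) + 18*log(2)) + 3**(s + 1/2)*(s + 2)*(2*s - 5)*(-36*log(3) + 36*log(2)) + 3**(s + 3/2)*sqrt(6)*(2*s - 5)*(8*s + (2*s + 3)**2 + 16) + 4*3**(s + 5/2)*(s + 2)*(2*s - 5) + 64*4**s*(s + 2)*(2*s - 5)*(2*s + 3)*log(2) + 128*4**s*(s + 2)*(2*s - 5)*log(2))/((s + 2)*(2*s - 5)*(8*s + (2*s + 3)**2 + 16))
  -2 < Re(s) < 5/2

the shared t-power comes off first: t on [0, 3/2); t**(3/2)*log(t) on [3/2, 2); t**(-7/2) on [2, ∞)
reversing the shared t-power: sqrt(t) on [0, 3/2); t*log(t) on [3/2, 2); t**(-4) on [2, ∞)
slice at 3/2, 2, transform all 3 pieces, and sum them
on [0, 3/2): add ∫ t**2·t^(s-1) dt
on [3/2, 2): add ∫ t**(5/2)*log(t)·t^(s-1) dt
the [2, ∞) slice contributes ∫ t**(-5/2)·t^(s-1) dt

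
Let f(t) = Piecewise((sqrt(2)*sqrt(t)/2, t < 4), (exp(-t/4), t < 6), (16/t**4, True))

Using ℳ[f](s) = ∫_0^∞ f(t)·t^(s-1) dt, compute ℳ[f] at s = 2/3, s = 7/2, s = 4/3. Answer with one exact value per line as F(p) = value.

back out the common scale on t: sqrt(t) on [0, 2); exp(-t/2) on [2, 3); t**(-4) on [3, ∞)
slice at 4, 6, transform all 3 pieces, and sum them
the [0, 4) slice contributes ∫ sqrt(2)*sqrt(t)/2·t^(s-1) dt
for t in [4, 6): the term is ∫ exp(-t/4)·t^(s-1)
between 6 and ∞ the integrand is 16/t**4·t^(s-1)

F(2/3) = -2*2**(1/3)*uppergamma(2/3, 3/2) + 6**(2/3)/270 + 2*2**(1/3)*uppergamma(2/3, 1) + 12*2**(5/6)/7
F(7/2) = -624*sqrt(6)*exp(-3/2) - 240*sqrt(pi)*erfc(sqrt(6)/2) + 16*sqrt(6)/3 + 32*sqrt(2) + 240*sqrt(pi)*erfc(1) + 928*exp(-1)
F(4/3) = -4*2**(2/3)*uppergamma(4/3, 3/2) + 6**(1/3)/36 + 4*2**(2/3)*uppergamma(4/3, 1) + 48*2**(1/6)/11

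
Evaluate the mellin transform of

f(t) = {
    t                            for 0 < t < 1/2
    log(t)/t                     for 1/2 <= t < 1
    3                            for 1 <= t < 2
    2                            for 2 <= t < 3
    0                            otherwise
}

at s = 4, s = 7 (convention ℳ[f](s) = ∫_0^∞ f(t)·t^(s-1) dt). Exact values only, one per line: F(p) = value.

integrate the 4 segments split at 1/2, 1, 2, then add the results
segment 0 to 1/2 holds t; add its integral
∫ log(t)/t·t^(s-1) over [1/2, 1)
on [1, 2): add ∫ 3·t^(s-1) dt
∫ over [2, 3) of 2·t^(s-1) joins the sum

F(4) = log(2)/24 + 62869/1440
F(7) = log(2)/384 + 9213567/14336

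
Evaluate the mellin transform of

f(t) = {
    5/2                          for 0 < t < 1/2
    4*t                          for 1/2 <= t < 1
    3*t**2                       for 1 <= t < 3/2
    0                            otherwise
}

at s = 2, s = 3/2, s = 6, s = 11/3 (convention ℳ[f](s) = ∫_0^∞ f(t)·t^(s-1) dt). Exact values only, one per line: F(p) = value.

F(2) = 869/192
F(3/2) = 13*sqrt(2)/60 + 26/35 + 81*sqrt(6)/56
F(6) = 421879/43008
F(11/3) = 39*2**(1/3)/2464 + 39/119 + 2187*2**(1/3)*3**(2/3)/1088

split f at 1/2, 1: ℳ[f](s) collects 3 kernel integrals
piece [0, 1/2): integrate 5/2 against the kernel
piece [1/2, 1): integrate 4*t against the kernel
∫ 3*t**2·t^(s-1) over [1, 3/2)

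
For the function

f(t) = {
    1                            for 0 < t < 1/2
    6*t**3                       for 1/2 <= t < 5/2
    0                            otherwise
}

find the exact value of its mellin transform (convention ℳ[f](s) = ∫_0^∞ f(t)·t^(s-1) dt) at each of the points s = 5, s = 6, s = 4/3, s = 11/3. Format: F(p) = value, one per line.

F(5) = 91553/80
F(6) = 325521/128
F(4/3) = 15*2**(2/3)*(2 + 375*5**(1/3))/208
F(11/3) = 3*2**(1/3)*(47 + 515625*5**(2/3))/14080

split f at 1/2: ℳ[f](s) collects 2 kernel integrals
for t in [0, 1/2): the term is ∫ 1·t^(s-1)
for t in [1/2, 5/2): the term is ∫ 6*t**3·t^(s-1)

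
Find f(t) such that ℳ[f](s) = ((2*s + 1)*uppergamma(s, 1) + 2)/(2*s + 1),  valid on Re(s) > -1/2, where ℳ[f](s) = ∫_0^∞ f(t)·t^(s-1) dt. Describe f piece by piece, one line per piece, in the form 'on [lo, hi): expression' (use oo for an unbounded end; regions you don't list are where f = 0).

on [0, 1): sqrt(t)
on [1, oo): exp(-t)

slice at 1, transform all 2 pieces, and sum them
over [0, 1), the kernel integral of sqrt(t) enters the sum
∫ exp(-t)·t^(s-1) over [1, ∞)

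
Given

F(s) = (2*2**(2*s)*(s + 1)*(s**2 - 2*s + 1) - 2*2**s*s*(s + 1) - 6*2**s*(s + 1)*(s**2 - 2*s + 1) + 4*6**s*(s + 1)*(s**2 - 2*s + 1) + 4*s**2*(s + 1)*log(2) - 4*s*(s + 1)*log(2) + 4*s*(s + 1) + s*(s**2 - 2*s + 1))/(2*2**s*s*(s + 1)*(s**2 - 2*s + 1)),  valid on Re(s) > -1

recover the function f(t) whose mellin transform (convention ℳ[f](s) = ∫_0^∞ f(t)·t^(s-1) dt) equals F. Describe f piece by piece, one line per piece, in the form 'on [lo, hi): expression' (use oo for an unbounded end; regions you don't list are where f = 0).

on [0, 1/2): t
on [1/2, 1): log(t)/t
on [1, 2): 3
on [2, 3): 2

f breaks at 1/2, 1, 2 into 4 integrals to sum
[0, 1/2) adds the kernel integral of t
[1/2, 1) adds the kernel integral of log(t)/t
piece [1, 2): integrate 3 against the kernel
for t in [2, 3): the term is ∫ 2·t^(s-1)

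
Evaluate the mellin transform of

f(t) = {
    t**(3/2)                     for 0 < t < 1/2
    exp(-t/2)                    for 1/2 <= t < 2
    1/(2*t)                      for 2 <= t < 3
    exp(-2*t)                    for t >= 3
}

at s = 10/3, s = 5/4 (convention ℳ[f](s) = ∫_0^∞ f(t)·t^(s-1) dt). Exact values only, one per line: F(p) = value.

F(10/3) = -8*2**(1/3)*uppergamma(10/3, 1) - 6*2**(1/3)/7 + 3*2**(1/6)/464 + 2**(2/3)*uppergamma(10/3, 6)/16 + 27*3**(1/3)/14 + 8*2**(1/3)*uppergamma(10/3, 1/4)
F(5/4) = -43*2**(1/4)/22 - 2*2**(1/4)*uppergamma(5/4, 1) + 2**(3/4)*uppergamma(5/4, 6)/4 + 2*2**(1/4)*uppergamma(5/4, 1/4) + 2*3**(1/4)

treat the 4 regions marked off by 1/2, 2, 3 separately and sum
between 0 and 1/2 the integrand is t**(3/2)·t^(s-1)
piece [1/2, 2): integrate exp(-t/2) against the kernel
between 2 and 3 the integrand is 1/(2*t)·t^(s-1)
on [3, ∞) integrate f = exp(-2*t) against the kernel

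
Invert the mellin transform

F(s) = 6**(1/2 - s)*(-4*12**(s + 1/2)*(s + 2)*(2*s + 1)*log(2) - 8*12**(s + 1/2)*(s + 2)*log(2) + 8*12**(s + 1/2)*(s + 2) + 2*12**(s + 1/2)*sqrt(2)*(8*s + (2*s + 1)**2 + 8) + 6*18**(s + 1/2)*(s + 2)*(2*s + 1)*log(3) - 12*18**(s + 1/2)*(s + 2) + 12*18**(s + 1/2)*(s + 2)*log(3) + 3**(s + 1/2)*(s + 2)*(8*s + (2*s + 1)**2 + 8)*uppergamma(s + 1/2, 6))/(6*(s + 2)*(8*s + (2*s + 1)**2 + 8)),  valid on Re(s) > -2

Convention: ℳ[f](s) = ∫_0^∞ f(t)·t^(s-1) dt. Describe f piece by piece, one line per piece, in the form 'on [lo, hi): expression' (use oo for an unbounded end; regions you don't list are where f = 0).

on [0, 2): t**2
on [2, 3): t**(3/2)*log(t)
on [3, oo): sqrt(t)*exp(-2*t)

reversing the shared t-power: t**(3/2) on [0, 2); t*log(t) on [2, 3); exp(-2*t) on [3, ∞)
breakpoints 2, 3: one integral from each of the 3 segments
the [0, 2) slice contributes ∫ t**2·t^(s-1) dt
on [2, 3): add ∫ t**(3/2)*log(t)·t^(s-1) dt
[3, ∞) adds the kernel integral of sqrt(t)*exp(-2*t)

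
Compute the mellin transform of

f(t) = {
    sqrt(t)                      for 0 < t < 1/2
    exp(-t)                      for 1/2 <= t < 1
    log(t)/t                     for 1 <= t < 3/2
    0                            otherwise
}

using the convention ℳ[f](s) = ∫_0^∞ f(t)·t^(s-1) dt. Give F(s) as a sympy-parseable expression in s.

breakpoints 1/2, 1: one integral from each of the 3 segments
for t in [0, 1/2): the term is ∫ sqrt(t)·t^(s-1)
segment [1/2, 1) carries exp(-t); integrate it
between 1 and 3/2 the integrand is log(t)/t·t^(s-1)

(3*2**s*(2*s + 1)*(s**2 - 2*s + 1)*uppergamma(s, 1/2) - 3*2**s*(2*s + 1)*(s**2 - 2*s + 1)*uppergamma(s, 1) + 3*2**s*(2*s + 1) + 3**s*s*(2*s + 1)*(-2*log(2) + 2*log(3)) - 2*3**s*(2*s + 1) + 3**s*(2*s + 1)*(-2*log(3) + 2*log(2)) + 3*sqrt(2)*(s**2 - 2*s + 1))/(3*2**s*(2*s + 1)*(s**2 - 2*s + 1))
  Re(s) > -1/2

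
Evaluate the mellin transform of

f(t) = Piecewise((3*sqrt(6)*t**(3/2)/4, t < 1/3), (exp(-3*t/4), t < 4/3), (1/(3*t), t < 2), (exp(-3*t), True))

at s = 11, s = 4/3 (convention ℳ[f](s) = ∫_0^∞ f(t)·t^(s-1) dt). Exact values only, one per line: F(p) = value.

remove the common scale on t first: 3*sqrt(3)*t**(3/2) on [0, 1/6); exp(-3*t/2) on [1/6, 2/3); 1/(6*t) on [2/3, 1); …
undo the common scale on t: t**(3/2) on [0, 1/2); exp(-t/2) on [1/2, 2); 1/(2*t) on [2, 3); …
integrate the 4 segments split at 1/3, 4/3, 2, then add the results
on [0, 1/3) integrate f = 3*sqrt(6)*t**(3/2)/4 against the kernel
∫ exp(-3*t/4)·t^(s-1) over [1/3, 4/3)
the [4/3, 2) slice contributes ∫ 1/(3*t)·t^(s-1) dt
segment [2, ∞) carries exp(-3*t); integrate it

F(11) = -41373038280704*exp(-1)/177147 + sqrt(2)/8857350 + 17303296*exp(-6)/2187 + 5941760/177147 + 19543239665444*exp(-1/4)/177147
F(4/3) = -6**(2/3)/3 - 4*6**(2/3)*uppergamma(4/3, 1)/9 + 3**(2/3)*uppergamma(4/3, 6)/9 + sqrt(2)*3**(2/3)/102 + 4*6**(2/3)*uppergamma(4/3, 1/4)/9 + 2**(1/3)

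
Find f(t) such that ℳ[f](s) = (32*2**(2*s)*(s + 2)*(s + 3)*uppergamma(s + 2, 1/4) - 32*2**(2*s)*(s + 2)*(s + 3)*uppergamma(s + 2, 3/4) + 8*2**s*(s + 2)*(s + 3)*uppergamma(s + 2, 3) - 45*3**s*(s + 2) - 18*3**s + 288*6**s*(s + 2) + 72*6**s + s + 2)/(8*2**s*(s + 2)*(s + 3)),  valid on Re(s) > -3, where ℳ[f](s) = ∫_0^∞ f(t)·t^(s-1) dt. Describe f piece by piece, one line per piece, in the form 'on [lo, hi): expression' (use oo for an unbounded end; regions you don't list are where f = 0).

on [0, 1/2): t**3
on [1/2, 3/2): t**2*exp(-t/2)
on [3/2, 3): t**2*(t + 1)
on [3, oo): t**2*exp(-t)

undo the power substitution: t**(3/2) on [0, 1/4); t*exp(-sqrt(t)/2) on [1/4, 9/4); t*(sqrt(t) + 1) on [9/4, 9); …
remove the shared t-power first: sqrt(t) on [0, 1/4); exp(-sqrt(t)/2) on [1/4, 9/4); sqrt(t) + 1 on [9/4, 9); …
invert the power substitution to get t on [0, 1/2); exp(-t/2) on [1/2, 3/2); t + 1 on [3/2, 3); …
integrate the 4 segments split at 1/2, 3/2, 3, then add the results
the [0, 1/2) slice contributes ∫ t**3·t^(s-1) dt
segment 1/2 to 3/2 holds t**2*exp(-t/2); add its integral
on [3/2, 3): add ∫ t**2*(t + 1)·t^(s-1) dt
∫ t**2*exp(-t)·t^(s-1) over [3, ∞)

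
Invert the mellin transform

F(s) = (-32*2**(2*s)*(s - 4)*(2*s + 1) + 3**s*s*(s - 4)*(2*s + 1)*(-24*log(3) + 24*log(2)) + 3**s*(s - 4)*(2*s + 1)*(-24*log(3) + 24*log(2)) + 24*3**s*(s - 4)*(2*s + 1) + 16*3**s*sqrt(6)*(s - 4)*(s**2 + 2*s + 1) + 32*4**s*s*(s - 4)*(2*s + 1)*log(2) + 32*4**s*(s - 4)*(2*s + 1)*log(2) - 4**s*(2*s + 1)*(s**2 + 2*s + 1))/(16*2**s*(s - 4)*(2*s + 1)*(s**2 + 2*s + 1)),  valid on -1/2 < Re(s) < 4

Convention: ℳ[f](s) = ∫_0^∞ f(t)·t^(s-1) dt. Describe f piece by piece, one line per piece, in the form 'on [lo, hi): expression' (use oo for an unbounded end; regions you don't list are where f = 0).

treat the 3 regions marked off by 3/2, 2 separately and sum
for t in [0, 3/2): the term is ∫ sqrt(t)·t^(s-1)
segment [3/2, 2) carries t*log(t); integrate it
on [2, ∞) integrate f = t**(-4) against the kernel

on [0, 3/2): sqrt(t)
on [3/2, 2): t*log(t)
on [2, oo): t**(-4)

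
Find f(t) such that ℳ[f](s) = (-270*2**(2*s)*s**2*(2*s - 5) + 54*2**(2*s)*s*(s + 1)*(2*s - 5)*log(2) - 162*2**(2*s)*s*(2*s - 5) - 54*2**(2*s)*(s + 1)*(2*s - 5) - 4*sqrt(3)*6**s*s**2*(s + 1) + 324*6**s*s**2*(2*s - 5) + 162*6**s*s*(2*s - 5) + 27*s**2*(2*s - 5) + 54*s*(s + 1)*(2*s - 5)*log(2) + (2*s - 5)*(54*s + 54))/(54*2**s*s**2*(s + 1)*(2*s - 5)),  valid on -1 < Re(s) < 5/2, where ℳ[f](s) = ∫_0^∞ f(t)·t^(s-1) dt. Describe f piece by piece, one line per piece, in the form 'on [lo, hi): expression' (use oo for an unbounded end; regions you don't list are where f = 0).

on [0, 1/2): t
on [1/2, 2): log(t)
on [2, 3): t + 3
on [3, oo): t**(-5/2)

treat the 4 regions marked off by 1/2, 2, 3 separately and sum
between 0 and 1/2 the integrand is t·t^(s-1)
on [1/2, 2): add ∫ log(t)·t^(s-1) dt
over [2, 3), the kernel integral of (t + 3) enters the sum
over [3, ∞), the kernel integral of t**(-5/2) enters the sum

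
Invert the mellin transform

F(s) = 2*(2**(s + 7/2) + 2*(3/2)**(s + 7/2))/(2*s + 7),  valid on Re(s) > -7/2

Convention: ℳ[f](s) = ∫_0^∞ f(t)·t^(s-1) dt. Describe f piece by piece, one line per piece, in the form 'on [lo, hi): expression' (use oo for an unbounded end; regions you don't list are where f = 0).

integrate the 2 segments split at 3/2, then add the results
the [0, 3/2) slice contributes ∫ 3*t**(7/2)·t^(s-1) dt
on [3/2, 2): add ∫ t**(7/2)·t^(s-1) dt

on [0, 3/2): 3*t**(7/2)
on [3/2, 2): t**(7/2)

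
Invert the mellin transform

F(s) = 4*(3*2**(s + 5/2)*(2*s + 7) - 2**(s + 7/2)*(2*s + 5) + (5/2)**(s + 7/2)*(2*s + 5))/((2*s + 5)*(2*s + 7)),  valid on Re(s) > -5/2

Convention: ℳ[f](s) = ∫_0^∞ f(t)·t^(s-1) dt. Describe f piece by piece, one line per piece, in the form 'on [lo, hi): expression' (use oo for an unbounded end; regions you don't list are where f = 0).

slice at 2, transform all 2 pieces, and sum them
the [0, 2) slice contributes ∫ 6*t**(5/2)·t^(s-1) dt
on [2, 5/2): add ∫ 2*t**(7/2)·t^(s-1) dt

on [0, 2): 6*t**(5/2)
on [2, 5/2): 2*t**(7/2)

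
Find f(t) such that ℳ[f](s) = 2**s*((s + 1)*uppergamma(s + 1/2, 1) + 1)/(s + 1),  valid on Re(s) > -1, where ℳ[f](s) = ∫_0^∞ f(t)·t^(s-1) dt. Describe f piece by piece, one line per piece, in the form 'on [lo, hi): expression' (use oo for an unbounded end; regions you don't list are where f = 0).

on [0, 2): t/2
on [2, oo): sqrt(2)*sqrt(t)*exp(-t/2)/2

invert the common scale on t to get t on [0, 1); sqrt(t)*exp(-t) on [1, ∞)
strip the shared t-power: sqrt(t) on [0, 1); exp(-t) on [1, ∞)
treat the 2 regions marked off by 2 separately and sum
segment 0 to 2 holds t/2; add its integral
between 2 and ∞ the integrand is sqrt(2)*sqrt(t)*exp(-t/2)/2·t^(s-1)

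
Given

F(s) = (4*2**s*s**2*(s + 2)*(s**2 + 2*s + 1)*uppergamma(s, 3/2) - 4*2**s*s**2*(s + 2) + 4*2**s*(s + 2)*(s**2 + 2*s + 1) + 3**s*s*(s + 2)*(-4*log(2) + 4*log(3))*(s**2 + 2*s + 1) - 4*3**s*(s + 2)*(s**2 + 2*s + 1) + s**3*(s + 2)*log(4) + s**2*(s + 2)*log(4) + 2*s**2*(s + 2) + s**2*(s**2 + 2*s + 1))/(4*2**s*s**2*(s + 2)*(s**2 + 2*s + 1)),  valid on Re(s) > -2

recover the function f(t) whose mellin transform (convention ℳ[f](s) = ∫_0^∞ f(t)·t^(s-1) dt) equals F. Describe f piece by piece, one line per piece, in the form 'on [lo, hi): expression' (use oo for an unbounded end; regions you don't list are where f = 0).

on [0, 1/2): t**2
on [1/2, 1): t*log(t)
on [1, 3/2): log(t)
on [3/2, oo): exp(-t)

slice at 1/2, 1, 3/2, transform all 4 pieces, and sum them
∫ over [0, 1/2) of t**2·t^(s-1) joins the sum
between 1/2 and 1 the integrand is t*log(t)·t^(s-1)
∫ over [1, 3/2) of log(t)·t^(s-1) joins the sum
∫ exp(-t)·t^(s-1) over [3/2, ∞)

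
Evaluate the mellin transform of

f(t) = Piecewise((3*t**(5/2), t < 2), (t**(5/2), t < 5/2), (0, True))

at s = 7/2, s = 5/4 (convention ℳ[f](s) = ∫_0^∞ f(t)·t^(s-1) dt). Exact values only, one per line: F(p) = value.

treat the 2 regions marked off by 2 separately and sum
[0, 2) adds the kernel integral of 3*t**(5/2)
segment 2 to 5/2 holds t**(5/2); add its integral

F(7/2) = 7939/128
F(5/4) = 2**(1/4)*(256*sqrt(2) + 125*5**(3/4))/60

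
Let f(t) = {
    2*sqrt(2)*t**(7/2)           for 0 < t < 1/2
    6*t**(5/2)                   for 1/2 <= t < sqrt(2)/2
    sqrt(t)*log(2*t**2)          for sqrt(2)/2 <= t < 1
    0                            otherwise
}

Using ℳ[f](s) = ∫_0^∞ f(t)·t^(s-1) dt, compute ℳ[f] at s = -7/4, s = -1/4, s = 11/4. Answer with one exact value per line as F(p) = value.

F(-7/4) = -4*2**(1/4) - 32/25 - 4*log(2)/5 + 2*2**(3/4)/7 + 132*2**(5/8)/25
F(-1/4) = -32 - 2**(3/4)/3 + 2**(1/4)/13 + 4*log(2) + 50*2**(7/8)/3
F(11/4) = -32/169 - 2**(3/4)/56 + 2**(1/4)/200 + 4*log(2)/13 + 225*2**(3/8)/1183

undo the shared t-power: 2*sqrt(2)*t**3 on [0, 1/2); 6*t**2 on [1/2, sqrt(2)/2); log(2*t**2) on [sqrt(2)/2, 1)
remove the power substitution first: 2*sqrt(2)*t**(3/2) on [0, 1/4); 6*t on [1/4, 1/2); log(2*t) on [1/2, 1)
strip the common scale on t: t**(3/2) on [0, 1/2); 3*t on [1/2, 1); log(t) on [1, 2)
f breaks at 1/2, sqrt(2)/2 into 3 integrals to sum
on [0, 1/2): add ∫ 2*sqrt(2)*t**(7/2)·t^(s-1) dt
∫ over [1/2, sqrt(2)/2) of 6*t**(5/2)·t^(s-1) joins the sum
on [sqrt(2)/2, 1) integrate f = sqrt(t)*log(2*t**2) against the kernel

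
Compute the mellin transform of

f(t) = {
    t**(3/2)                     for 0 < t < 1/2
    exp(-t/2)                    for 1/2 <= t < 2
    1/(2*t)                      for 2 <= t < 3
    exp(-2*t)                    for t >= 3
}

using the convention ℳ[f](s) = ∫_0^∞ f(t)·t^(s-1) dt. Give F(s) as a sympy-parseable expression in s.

(12*24**s*(s - 1)*(2*s + 3)*uppergamma(s, 1/4) - 12*24**s*(s - 1)*(2*s + 3)*uppergamma(s, 1) - 3*24**s*(2*s + 3) + 2*36**s*(2*s + 3) + 12*6**s*(s - 1)*(2*s + 3)*uppergamma(s, 6) + 6*sqrt(2)*6**s*(s - 1))/(12*12**s*(s - 1)*(2*s + 3))
  Re(s) > -3/2

split f at 1/2, 2, 3: ℳ[f](s) collects 4 kernel integrals
the [0, 1/2) slice contributes ∫ t**(3/2)·t^(s-1) dt
piece [1/2, 2): integrate exp(-t/2) against the kernel
[2, 3) adds the kernel integral of 1/(2*t)
over [3, ∞), the kernel integral of exp(-2*t) enters the sum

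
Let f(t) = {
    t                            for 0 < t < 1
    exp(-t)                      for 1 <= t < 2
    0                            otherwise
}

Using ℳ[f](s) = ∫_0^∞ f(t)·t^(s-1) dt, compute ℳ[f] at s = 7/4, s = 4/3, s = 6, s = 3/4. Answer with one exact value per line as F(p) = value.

summing 2 kernel integrals split by 1 yields ℳ[f](s)
[0, 1) adds the kernel integral of t
over [1, 2), the kernel integral of exp(-t) enters the sum

F(7/4) = -uppergamma(7/4, 2) + 4/11 + uppergamma(7/4, 1)
F(4/3) = -uppergamma(4/3, 2) + 3/7 + uppergamma(4/3, 1)
F(6) = -872*exp(-2) + 1/7 + 326*exp(-1)
F(3/4) = -uppergamma(3/4, 2) + uppergamma(3/4, 1) + 4/7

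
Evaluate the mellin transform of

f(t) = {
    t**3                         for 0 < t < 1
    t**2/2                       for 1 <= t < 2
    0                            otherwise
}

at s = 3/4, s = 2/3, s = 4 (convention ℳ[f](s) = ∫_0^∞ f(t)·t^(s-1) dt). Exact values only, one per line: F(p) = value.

undo the shared t-power: t on [0, 1); 1/2 on [1, 2)
breakpoints 1: one integral from each of the 2 segments
[0, 1) adds the kernel integral of t**3
the [1, 2) slice contributes ∫ t**2/2·t^(s-1) dt

F(3/4) = 14/165 + 8*2**(3/4)/11
F(2/3) = 15/176 + 3*2**(2/3)/4
F(4) = 151/28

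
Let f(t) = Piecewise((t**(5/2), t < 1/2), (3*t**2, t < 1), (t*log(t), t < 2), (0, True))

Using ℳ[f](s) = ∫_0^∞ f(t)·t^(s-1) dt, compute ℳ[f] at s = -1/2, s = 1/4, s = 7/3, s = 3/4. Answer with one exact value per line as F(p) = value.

F(-1/2) = sqrt(2)*(-72 + 32*log(2) + 49*sqrt(2))/16
F(1/4) = -679*2**(1/4)/550 - 2**(3/4)/6 + 8*2**(1/4)*log(2)/5 + 148/75
F(7/3) = -18*2**(1/3)/25 - 9*2**(2/3)/416 + 3*2**(1/6)/464 + 1017/1300 + 12*2**(1/3)*log(2)/5
F(3/4) = -1615*2**(3/4)/2548 - 3*2**(1/4)/22 + 8*2**(3/4)*log(2)/7 + 764/539

strip the shared t-power: t**(3/2) on [0, 1/2); 3*t on [1/2, 1); log(t) on [1, 2)
f breaks at 1/2, 1 into 3 integrals to sum
[0, 1/2) adds the kernel integral of t**(5/2)
for t in [1/2, 1): the term is ∫ 3*t**2·t^(s-1)
piece [1, 2): integrate t*log(t) against the kernel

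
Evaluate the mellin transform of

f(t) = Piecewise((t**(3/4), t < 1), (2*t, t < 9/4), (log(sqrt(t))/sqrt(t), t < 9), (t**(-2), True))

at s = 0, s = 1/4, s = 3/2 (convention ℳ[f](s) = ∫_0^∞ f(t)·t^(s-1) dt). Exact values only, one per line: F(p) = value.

invert the power substitution to get t**(3/2) on [0, 1); 2*t**2 on [1, 3/2); log(t)/t on [3/2, 3); …
split f at 1, 9/4, 9: ℳ[f](s) collects 4 kernel integrals
for t in [0, 1): the term is ∫ t**(3/4)·t^(s-1)
∫ 2*t·t^(s-1) over [1, 9/4)
on [9/4, 9) integrate f = log(sqrt(t))/sqrt(t) against the kernel
piece [9, ∞): integrate t**(-2) against the kernel

F(0) = log(6**(2/3)/4) + 365/81
F(1/4) = -1508*sqrt(3)/567 - 4*sqrt(3)*log(3)/3 - 4*sqrt(6)*log(2)/3 - 3/5 + 4*sqrt(6)*log(3)/3 + 67*sqrt(6)/15
F(3/2) = 9*log(2)/4 + 271/90 + 27*log(3)/4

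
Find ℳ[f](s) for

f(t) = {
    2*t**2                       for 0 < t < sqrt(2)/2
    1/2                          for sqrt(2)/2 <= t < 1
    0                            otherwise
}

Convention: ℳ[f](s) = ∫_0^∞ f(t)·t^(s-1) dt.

back out the common scale on t: t**2/2 on [0, sqrt(2)); 1/2 on [sqrt(2), 2)
invert the power substitution to get t/2 on [0, 2); 1/2 on [2, 4)
invert the common scale on t to get t on [0, 1); 1/2 on [1, 2)
split f at sqrt(2)/2: ℳ[f](s) collects 2 kernel integrals
the [0, sqrt(2)/2) slice contributes ∫ 2*t**2·t^(s-1) dt
on [sqrt(2)/2, 1): add ∫ 1/2·t^(s-1) dt

(sqrt(2)/2)**s*(2**(s/2)*(s + 2) + s - 2)/(2*s*(s + 2))
  Re(s) > -2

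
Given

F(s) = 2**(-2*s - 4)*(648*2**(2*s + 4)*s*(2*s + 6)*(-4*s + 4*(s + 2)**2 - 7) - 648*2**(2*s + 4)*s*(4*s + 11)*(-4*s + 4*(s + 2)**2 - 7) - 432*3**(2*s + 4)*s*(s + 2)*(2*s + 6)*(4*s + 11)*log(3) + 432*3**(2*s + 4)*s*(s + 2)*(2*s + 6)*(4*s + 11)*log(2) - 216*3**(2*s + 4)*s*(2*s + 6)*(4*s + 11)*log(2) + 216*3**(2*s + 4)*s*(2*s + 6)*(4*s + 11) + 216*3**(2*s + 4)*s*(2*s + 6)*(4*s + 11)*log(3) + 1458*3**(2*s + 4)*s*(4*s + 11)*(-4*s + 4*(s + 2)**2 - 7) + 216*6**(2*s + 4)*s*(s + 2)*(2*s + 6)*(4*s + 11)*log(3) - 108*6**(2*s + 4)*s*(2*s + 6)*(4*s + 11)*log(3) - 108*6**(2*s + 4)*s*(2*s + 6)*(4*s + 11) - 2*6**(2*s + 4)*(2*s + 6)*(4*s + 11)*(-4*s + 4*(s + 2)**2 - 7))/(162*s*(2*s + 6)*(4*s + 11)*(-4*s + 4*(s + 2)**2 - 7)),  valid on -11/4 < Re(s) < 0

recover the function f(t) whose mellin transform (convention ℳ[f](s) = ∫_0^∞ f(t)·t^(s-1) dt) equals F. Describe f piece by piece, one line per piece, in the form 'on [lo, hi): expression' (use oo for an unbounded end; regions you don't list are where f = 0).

on [0, 1): t**(11/4)
on [1, 9/4): 2*t**3
on [9/4, 9): t**(3/2)*log(sqrt(t))
on [9, oo): 1

undo the shared t-power: t**(3/4) on [0, 1); 2*t on [1, 9/4); log(sqrt(t))/sqrt(t) on [9/4, 9); …
reversing the power substitution: t**(3/2) on [0, 1); 2*t**2 on [1, 3/2); log(t)/t on [3/2, 3); …
along the cuts 1, 9/4, 9, ℳ[f](s) splits into 4 integrals
segment 0 to 1 holds t**(11/4); add its integral
between 1 and 9/4 the integrand is 2*t**3·t^(s-1)
over [9/4, 9), the kernel integral of t**(3/2)*log(sqrt(t)) enters the sum
∫ over [9, ∞) of 1·t^(s-1) joins the sum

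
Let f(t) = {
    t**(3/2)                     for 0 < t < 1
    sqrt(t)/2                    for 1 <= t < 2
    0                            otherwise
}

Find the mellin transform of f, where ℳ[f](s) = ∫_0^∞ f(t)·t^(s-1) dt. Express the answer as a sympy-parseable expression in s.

(2**(s + 1/2)*(2*s + 3) + 2*s - 1)/((2*s + 1)*(2*s + 3))
  Re(s) > -3/2

undo the shared t-power: t on [0, 1); 1/2 on [1, 2)
integrate the 2 segments split at 1, then add the results
on [0, 1) integrate f = t**(3/2) against the kernel
[1, 2) adds the kernel integral of sqrt(t)/2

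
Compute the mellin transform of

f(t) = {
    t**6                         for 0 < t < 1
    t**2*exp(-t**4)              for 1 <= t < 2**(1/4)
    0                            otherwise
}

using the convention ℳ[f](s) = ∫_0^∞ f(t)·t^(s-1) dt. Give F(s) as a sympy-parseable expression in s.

undo the power substitution: t**3 on [0, 1); t*exp(-t**2) on [1, sqrt(2))
strip the shared t-power: t**2 on [0, 1); exp(-t**2) on [1, sqrt(2))
back out the power substitution: t on [0, 1); exp(-t) on [1, 2)
split f at 1: ℳ[f](s) collects 2 kernel integrals
piece [0, 1): integrate t**6 against the kernel
segment [1, 2**(1/4)) carries t**2*exp(-t**4); integrate it

((s + 6)*uppergamma(s/4 + 1/2, 1) - (s + 6)*uppergamma(s/4 + 1/2, 2) + 4)/(4*(s + 6))
  Re(s) > -6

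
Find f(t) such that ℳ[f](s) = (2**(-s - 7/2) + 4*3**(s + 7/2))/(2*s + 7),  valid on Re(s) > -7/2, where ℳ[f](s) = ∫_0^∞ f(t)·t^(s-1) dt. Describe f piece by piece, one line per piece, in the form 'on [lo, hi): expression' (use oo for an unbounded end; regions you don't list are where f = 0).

on [0, 1/2): 5*t**(7/2)/2
on [1/2, 3): 2*t**(7/2)

slice at 1/2, transform all 2 pieces, and sum them
segment 0 to 1/2 holds 5*t**(7/2)/2; add its integral
the [1/2, 3) slice contributes ∫ 2*t**(7/2)·t^(s-1) dt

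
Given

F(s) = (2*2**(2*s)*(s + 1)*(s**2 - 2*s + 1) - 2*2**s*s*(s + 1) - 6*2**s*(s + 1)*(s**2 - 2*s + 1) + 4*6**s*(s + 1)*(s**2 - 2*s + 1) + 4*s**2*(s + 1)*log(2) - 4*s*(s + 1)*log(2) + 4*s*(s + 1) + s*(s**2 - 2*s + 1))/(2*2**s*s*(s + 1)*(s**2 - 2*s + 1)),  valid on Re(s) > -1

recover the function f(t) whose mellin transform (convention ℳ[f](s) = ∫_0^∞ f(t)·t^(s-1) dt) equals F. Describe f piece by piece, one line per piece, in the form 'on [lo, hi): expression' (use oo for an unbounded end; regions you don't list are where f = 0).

decompose at 1/2, 1, 2; ℳ[f](s) sums the 4 pieces' integrals
on [0, 1/2) integrate f = t against the kernel
piece [1/2, 1): integrate log(t)/t against the kernel
piece [1, 2): integrate 3 against the kernel
[2, 3) adds the kernel integral of 2

on [0, 1/2): t
on [1/2, 1): log(t)/t
on [1, 2): 3
on [2, 3): 2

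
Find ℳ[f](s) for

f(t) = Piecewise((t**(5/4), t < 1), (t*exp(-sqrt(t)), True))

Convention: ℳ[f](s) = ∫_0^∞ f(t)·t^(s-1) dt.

invert the power substitution to get t**(5/2) on [0, 1); t**2*exp(-t) on [1, ∞)
invert the shared t-power to get sqrt(t) on [0, 1); exp(-t) on [1, ∞)
breakpoints 1: one integral from each of the 2 segments
over [0, 1), the kernel integral of t**(5/4) enters the sum
segment 1 to ∞ holds t*exp(-sqrt(t)); add its integral

2*((4*s + 5)*uppergamma(2*s + 2, 1) + 2)/(4*s + 5)
  Re(s) > -5/4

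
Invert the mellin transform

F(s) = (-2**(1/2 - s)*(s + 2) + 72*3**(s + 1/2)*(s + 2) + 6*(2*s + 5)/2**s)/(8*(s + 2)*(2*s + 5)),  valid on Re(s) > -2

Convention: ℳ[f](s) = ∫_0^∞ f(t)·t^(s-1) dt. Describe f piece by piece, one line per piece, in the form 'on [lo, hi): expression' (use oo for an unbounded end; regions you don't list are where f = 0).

slice at 1/2, transform all 2 pieces, and sum them
∫ 3*t**2·t^(s-1) over [0, 1/2)
∫ t**(5/2)/2·t^(s-1) over [1/2, 3)

on [0, 1/2): 3*t**2
on [1/2, 3): t**(5/2)/2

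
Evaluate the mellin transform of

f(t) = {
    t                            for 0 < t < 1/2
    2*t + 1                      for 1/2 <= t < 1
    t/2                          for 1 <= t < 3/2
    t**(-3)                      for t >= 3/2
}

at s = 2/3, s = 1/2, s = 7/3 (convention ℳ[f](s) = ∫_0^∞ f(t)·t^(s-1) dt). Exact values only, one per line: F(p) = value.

F(2/3) = 2**(1/3)*(-2268 + 727*3**(2/3) + 3024*2**(2/3))/2520
F(1/2) = -7*sqrt(2)/6 + 167*sqrt(6)/540 + 3
F(7/3) = 2**(2/3)*(-162 + 984*2**(1/3) + 1687*3**(1/3))/2240

f breaks at 1/2, 1, 3/2 into 4 integrals to sum
[0, 1/2) adds the kernel integral of t
[1/2, 1) adds the kernel integral of (2*t + 1)
segment [1, 3/2) carries t/2; integrate it
between 3/2 and ∞ the integrand is t**(-3)·t^(s-1)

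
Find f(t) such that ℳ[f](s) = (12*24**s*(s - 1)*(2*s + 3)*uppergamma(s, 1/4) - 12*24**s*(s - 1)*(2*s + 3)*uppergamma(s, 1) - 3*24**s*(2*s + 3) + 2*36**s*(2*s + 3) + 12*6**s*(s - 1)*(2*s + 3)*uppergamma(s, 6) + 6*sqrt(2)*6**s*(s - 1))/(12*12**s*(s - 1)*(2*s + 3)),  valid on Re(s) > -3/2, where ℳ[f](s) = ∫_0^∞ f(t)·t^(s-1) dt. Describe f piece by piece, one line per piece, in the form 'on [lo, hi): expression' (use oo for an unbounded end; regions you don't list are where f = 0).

on [0, 1/2): t**(3/2)
on [1/2, 2): exp(-t/2)
on [2, 3): 1/(2*t)
on [3, oo): exp(-2*t)

the 4 pieces separated at 1/2, 2, 3 each add one integral
∫ t**(3/2)·t^(s-1) over [0, 1/2)
segment [1/2, 2) carries exp(-t/2); integrate it
between 2 and 3 the integrand is 1/(2*t)·t^(s-1)
over [3, ∞), the kernel integral of exp(-2*t) enters the sum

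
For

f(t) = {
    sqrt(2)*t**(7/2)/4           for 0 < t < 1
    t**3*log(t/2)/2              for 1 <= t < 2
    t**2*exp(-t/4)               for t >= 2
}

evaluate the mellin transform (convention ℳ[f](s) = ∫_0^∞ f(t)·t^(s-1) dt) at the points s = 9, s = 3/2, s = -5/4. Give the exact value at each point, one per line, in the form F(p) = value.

reversing the shared t-power: sqrt(2)*t**(5/2)/4 on [0, 1); t**2*log(t/2)/2 on [1, 2); t*exp(-t/4) on [2, ∞)
the shared t-power comes off first: sqrt(2)*t**(3/2)/4 on [0, 1); t*log(t/2)/2 on [1, 2); exp(-t/4) on [2, ∞)
reversing the common scale on t: t**(3/2) on [0, 1/2); t*log(t) on [1/2, 1); exp(-t/2) on [1, ∞)
f breaks at 1, 2 into 3 integrals to sum
∫ sqrt(2)*t**(7/2)/4·t^(s-1) over [0, 1)
∫ over [1, 2) of t**3*log(t/2)/2·t^(s-1) joins the sum
piece [2, ∞): integrate t**2*exp(-t/4) against the kernel

F(9) = -455/32 + sqrt(2)/50 + log(2)/24 + 25094016454656*exp(-1/2)
F(3/2) = -559*sqrt(2)/1620 + 2/81 + log(2)/9 + 240*sqrt(pi)*erfc(sqrt(2)/2) + 336*sqrt(2)*exp(-1/2)
F(-5/4) = -16*2**(3/4)/49 + sqrt(2)/9 + 8/49 + 2*log(2)/7 + 2*sqrt(2)*uppergamma(3/4, 1/2)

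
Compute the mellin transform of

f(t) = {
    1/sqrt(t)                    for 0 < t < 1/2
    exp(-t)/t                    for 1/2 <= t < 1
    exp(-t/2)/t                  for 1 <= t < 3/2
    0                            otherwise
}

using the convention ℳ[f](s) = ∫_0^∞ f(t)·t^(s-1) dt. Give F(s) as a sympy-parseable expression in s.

strip the shared t-power: sqrt(t) on [0, 1/2); exp(-t) on [1/2, 1); exp(-t/2) on [1, 3/2)
cuts at 1/2, 1: linearity sums the 3 kernel integrals
segment 0 to 1/2 holds 1/sqrt(t); add its integral
on [1/2, 1) integrate f = exp(-t)/t against the kernel
between 1 and 3/2 the integrand is exp(-t/2)/t·t^(s-1)

(2*2**s*(2*s - 1)*uppergamma(s - 1, 1/2) - 2*2**s*(2*s - 1)*uppergamma(s - 1, 1) + 4**s*(2*s - 1)*uppergamma(s - 1, 1/2) - 4**s*(2*s - 1)*uppergamma(s - 1, 3/4) + 4*sqrt(2))/(2*2**s*(2*s - 1))
  Re(s) > 1/2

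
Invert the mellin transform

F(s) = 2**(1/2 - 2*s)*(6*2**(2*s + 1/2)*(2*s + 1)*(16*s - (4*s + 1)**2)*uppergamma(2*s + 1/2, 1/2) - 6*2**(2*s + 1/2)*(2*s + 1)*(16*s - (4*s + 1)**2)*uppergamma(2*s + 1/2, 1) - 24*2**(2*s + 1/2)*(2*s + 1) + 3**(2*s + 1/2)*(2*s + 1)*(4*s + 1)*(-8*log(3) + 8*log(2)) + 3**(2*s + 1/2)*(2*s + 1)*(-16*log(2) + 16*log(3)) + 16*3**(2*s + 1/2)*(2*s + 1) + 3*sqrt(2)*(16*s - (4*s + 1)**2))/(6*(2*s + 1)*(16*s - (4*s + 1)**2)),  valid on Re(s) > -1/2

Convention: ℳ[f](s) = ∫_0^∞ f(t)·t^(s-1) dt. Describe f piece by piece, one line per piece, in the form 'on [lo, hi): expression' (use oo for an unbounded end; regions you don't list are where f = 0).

on [0, 1/4): sqrt(t)
on [1/4, 1): t**(1/4)*exp(-sqrt(t))
on [1, 9/4): log(sqrt(t))/t**(1/4)

back out the power substitution: t on [0, 1/2); sqrt(t)*exp(-t) on [1/2, 1); log(t)/sqrt(t) on [1, 3/2)
undo the shared t-power: sqrt(t) on [0, 1/2); exp(-t) on [1/2, 1); log(t)/t on [1, 3/2)
along the cuts 1/4, 1, ℳ[f](s) splits into 3 integrals
∫ sqrt(t)·t^(s-1) over [0, 1/4)
∫ t**(1/4)*exp(-sqrt(t))·t^(s-1) over [1/4, 1)
segment 1 to 9/4 holds log(sqrt(t))/t**(1/4); add its integral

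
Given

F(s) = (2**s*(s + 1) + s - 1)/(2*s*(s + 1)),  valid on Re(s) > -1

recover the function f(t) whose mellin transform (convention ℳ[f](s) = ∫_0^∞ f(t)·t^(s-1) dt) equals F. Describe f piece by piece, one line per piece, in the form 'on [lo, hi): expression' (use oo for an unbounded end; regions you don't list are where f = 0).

on [0, 1): t
on [1, 2): 1/2

summing 2 kernel integrals split by 1 yields ℳ[f](s)
on [0, 1): add ∫ t·t^(s-1) dt
the [1, 2) slice contributes ∫ 1/2·t^(s-1) dt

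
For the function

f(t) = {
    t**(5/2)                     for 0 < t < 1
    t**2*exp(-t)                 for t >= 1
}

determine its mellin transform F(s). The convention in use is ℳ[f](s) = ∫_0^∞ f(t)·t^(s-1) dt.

the shared t-power comes off first: sqrt(t) on [0, 1); exp(-t) on [1, ∞)
f breaks at 1 into 2 integrals to sum
on [0, 1): add ∫ t**(5/2)·t^(s-1) dt
segment [1, ∞) carries t**2*exp(-t); integrate it

((2*s + 5)*uppergamma(s + 2, 1) + 2)/(2*s + 5)
  Re(s) > -5/2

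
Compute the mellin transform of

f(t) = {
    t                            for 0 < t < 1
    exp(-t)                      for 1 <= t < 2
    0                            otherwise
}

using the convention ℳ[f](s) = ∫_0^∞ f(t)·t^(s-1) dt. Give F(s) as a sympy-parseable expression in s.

decompose at 1; ℳ[f](s) sums the 2 pieces' integrals
the [0, 1) slice contributes ∫ t·t^(s-1) dt
∫ exp(-t)·t^(s-1) over [1, 2)

((s + 1)*uppergamma(s, 1) - (s + 1)*uppergamma(s, 2) + 1)/(s + 1)
  Re(s) > -1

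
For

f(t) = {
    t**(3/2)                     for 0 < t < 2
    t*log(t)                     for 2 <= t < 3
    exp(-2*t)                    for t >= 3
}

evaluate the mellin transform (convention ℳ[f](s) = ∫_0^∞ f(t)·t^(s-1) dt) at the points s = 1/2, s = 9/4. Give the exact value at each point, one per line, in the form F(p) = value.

F(1/2) = -4*sqrt(3)/3 + sqrt(2)*sqrt(pi)*erfc(sqrt(6))/2 + 8*sqrt(2)/9 + 2 + log(3**(2*sqrt(3))/2**(4*sqrt(2)/3))
F(9/4) = -432*3**(1/4)/169 - 32*2**(1/4)*log(2)/13 + 2**(3/4)*uppergamma(9/4, 6)/8 + 128*2**(1/4)/169 + 32*2**(3/4)/15 + 108*3**(1/4)*log(3)/13

along the cuts 2, 3, ℳ[f](s) splits into 3 integrals
∫ t**(3/2)·t^(s-1) over [0, 2)
on [2, 3) integrate f = t*log(t) against the kernel
segment [3, ∞) carries exp(-2*t); integrate it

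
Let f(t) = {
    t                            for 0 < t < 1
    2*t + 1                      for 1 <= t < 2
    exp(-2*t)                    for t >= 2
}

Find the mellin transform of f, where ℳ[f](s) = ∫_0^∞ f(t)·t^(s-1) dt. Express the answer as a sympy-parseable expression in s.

integrate the 3 segments split at 1, 2, then add the results
between 0 and 1 the integrand is t·t^(s-1)
for t in [1, 2): the term is ∫ (2*t + 1)·t^(s-1)
segment [2, ∞) carries exp(-2*t); integrate it

(2**s*s*(s + 1)*uppergamma(s, 4) - 2*4**s*s - 4**s + 5*8**s*s + 8**s)/(4**s*s*(s + 1))
  Re(s) > -1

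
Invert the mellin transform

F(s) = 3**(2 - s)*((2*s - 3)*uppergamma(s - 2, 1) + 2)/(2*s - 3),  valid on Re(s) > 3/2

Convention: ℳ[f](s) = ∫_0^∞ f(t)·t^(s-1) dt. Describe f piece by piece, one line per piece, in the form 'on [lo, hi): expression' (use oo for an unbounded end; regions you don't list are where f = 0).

on [0, 1/3): sqrt(3)/t**(3/2)
on [1/3, oo): exp(-3*t)/t**2

back out the shared t-power: sqrt(3)/sqrt(t) on [0, 1/3); exp(-3*t)/t on [1/3, ∞)
invert the shared t-power to get sqrt(3)*sqrt(t) on [0, 1/3); exp(-3*t) on [1/3, ∞)
peel off the common scale on t: sqrt(t) on [0, 1); exp(-t) on [1, ∞)
integrate the 2 segments split at 1/3, then add the results
on [0, 1/3) integrate f = sqrt(3)/t**(3/2) against the kernel
for t in [1/3, ∞): the term is ∫ exp(-3*t)/t**2·t^(s-1)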